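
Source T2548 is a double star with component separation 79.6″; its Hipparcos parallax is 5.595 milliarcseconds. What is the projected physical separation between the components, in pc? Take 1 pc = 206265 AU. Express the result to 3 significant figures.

0.0690 pc

d = 1/p = 1/0.005595″ = 178.73 pc.
At distance d (pc), an angle of θ arcsec spans θ·d AU: s = 79.6 × 178.73 = 14227 AU.
= 14227 / 206265 = 0.068974 pc.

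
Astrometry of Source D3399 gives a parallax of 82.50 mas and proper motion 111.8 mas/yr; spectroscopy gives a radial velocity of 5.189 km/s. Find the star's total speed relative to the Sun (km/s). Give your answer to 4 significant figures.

d = 1/p = 1/0.08250″ = 12.121 pc.
μ = 111.8 mas/yr = 0.1118 ″/yr.
v_t = 4.740 μ d = 4.740 × 0.1118 × 12.121 = 6.4233 km/s.
v = √(v_r² + v_t²) = √(5.189² + 6.4233²) = √68.1845 = 8.2574 km/s.

8.257 km/s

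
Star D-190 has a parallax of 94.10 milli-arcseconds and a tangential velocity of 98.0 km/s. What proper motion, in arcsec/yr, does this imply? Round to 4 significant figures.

1.946 arcsec/yr

d = 1/p = 1/0.09410″ = 10.627 pc.
μ = v_t / (4.74 d) = 98.0 / (4.74 × 10.627) = 98.0 / 50.372 = 1.9455 ″/yr.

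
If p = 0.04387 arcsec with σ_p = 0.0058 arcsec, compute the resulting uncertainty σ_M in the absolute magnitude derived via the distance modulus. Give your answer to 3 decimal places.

σ_M = 0.287 mag

M = m − 5 log₁₀ d + 5 = m + 5 log₁₀ p + 5, so ∂M/∂p = 5/(p ln 10).
σ_M = (5/ln 10) · (σ_p/p) = 2.1715 × 0.0058/0.04387 = 2.1715 × 0.13221 = 0.28709.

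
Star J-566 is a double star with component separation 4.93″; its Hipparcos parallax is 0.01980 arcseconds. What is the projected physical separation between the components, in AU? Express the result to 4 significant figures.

249.0 AU

d = 1/p = 1/0.01980″ = 50.505 pc.
At distance d (pc), an angle of θ arcsec spans θ·d AU: s = 4.93 × 50.505 = 248.99 AU.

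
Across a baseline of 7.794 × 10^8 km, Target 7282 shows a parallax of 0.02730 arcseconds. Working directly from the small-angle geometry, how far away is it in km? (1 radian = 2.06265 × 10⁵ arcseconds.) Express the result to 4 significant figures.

θ = 0.02730″ = 0.02730/206265 = 1.3235 × 10^-7 rad.
d = B/θ = (7.794 × 10^8) / (1.3235 × 10^-7) = 5.8889 × 10^15 km.

5.889 × 10^15 km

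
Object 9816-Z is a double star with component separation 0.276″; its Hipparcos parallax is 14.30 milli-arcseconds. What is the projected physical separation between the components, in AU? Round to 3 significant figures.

19.3 AU

d = 1/p = 1/0.01430″ = 69.93 pc.
At distance d (pc), an angle of θ arcsec spans θ·d AU: s = 0.276 × 69.93 = 19.301 AU.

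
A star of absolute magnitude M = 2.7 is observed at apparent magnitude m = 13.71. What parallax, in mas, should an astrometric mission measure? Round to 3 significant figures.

m − M = 13.71 − 2.7 = 11.01.
d = 10^((m−M)/5 + 1) = 10^3.202 = 1592.2 pc.
p = 1/d = 1/1592.2 = 0.00062806 arcsec = 0.62806 mas.

0.628 mas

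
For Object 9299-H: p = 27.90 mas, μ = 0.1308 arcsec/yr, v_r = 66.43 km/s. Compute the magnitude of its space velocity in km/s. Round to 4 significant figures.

70.05 km/s

d = 1/p = 1/0.02790″ = 35.842 pc.
v_t = 4.740 μ d = 4.740 × 0.1308 × 35.842 = 22.222 km/s.
v = √(v_r² + v_t²) = √(66.43² + 22.222²) = √4906.76 = 70.048 km/s.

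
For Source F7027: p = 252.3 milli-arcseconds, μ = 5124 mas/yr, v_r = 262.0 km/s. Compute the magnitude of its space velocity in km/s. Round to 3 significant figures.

d = 1/p = 1/0.2523″ = 3.9635 pc.
μ = 5124 mas/yr = 5.124 ″/yr.
v_t = 4.740 μ d = 4.740 × 5.124 × 3.9635 = 96.265 km/s.
v = √(v_r² + v_t²) = √(262.0² + 96.265²) = √77911 = 279.13 km/s.

279 km/s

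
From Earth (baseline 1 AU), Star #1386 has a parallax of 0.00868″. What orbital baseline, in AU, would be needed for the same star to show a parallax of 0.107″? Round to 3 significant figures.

Parallax scales linearly with baseline: p ∝ B, so B = p_target / p_Earth × 1 AU.
B = 0.107 / 0.00868 = 12.327 AU.

12.3 AU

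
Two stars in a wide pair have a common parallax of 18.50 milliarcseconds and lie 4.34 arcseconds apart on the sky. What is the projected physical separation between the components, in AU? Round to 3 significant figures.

235 AU

d = 1/p = 1/0.01850″ = 54.054 pc.
At distance d (pc), an angle of θ arcsec spans θ·d AU: s = 4.34 × 54.054 = 234.59 AU.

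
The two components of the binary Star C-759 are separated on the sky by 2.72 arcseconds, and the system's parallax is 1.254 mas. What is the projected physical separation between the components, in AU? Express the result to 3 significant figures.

2170 AU

d = 1/p = 1/0.001254″ = 797.45 pc.
At distance d (pc), an angle of θ arcsec spans θ·d AU: s = 2.72 × 797.45 = 2169.1 AU.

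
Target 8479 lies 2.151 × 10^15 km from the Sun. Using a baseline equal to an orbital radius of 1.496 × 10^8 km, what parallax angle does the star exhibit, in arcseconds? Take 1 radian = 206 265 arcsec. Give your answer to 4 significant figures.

0.01435 arcsec

θ ≈ B/d = (1.496 × 10^8) / (2.151 × 10^15) = 6.9549 × 10^-8 rad.
In arcseconds: 6.9549 × 10^-8 × 206265 = 0.014346″.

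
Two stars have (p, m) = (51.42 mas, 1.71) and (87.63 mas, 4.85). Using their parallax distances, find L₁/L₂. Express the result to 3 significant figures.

L₁/L₂ = 52.4

d₁ = 1/p₁ = 1/0.05142″ = 19.448 pc; d₂ = 1/p₂ = 1/0.08763″ = 11.412 pc.
M₁ = m₁ − 5 log₁₀ d₁ + 5 = 1.71 − 6.4444 + 5 = 0.2656.
M₂ = 4.85 − 5.2868 + 5 = 4.5632.
L₁/L₂ = 10^(0.4(M₂ − M₁)) = 10^(0.4 × 4.2976) = 10^1.71904 = 52.365.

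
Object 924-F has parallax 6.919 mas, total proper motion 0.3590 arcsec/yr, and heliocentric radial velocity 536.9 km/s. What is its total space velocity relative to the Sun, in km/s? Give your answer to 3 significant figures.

d = 1/p = 1/0.006919″ = 144.53 pc.
v_t = 4.740 μ d = 4.740 × 0.3590 × 144.53 = 245.94 km/s.
v = √(v_r² + v_t²) = √(536.9² + 245.94²) = √348748 = 590.55 km/s.

591 km/s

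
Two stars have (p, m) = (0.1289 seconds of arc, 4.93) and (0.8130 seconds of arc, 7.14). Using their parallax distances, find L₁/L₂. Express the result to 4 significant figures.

d₁ = 1/p₁ = 1/0.1289″ = 7.758 pc; d₂ = 1/p₂ = 1/0.8130″ = 1.23 pc.
M₁ = m₁ − 5 log₁₀ d₁ + 5 = 4.93 − 4.4487 + 5 = 5.4813.
M₂ = 7.14 − 0.4495 + 5 = 11.6905.
L₁/L₂ = 10^(0.4(M₂ − M₁)) = 10^(0.4 × 6.2092) = 10^2.48368 = 304.57.

L₁/L₂ = 304.6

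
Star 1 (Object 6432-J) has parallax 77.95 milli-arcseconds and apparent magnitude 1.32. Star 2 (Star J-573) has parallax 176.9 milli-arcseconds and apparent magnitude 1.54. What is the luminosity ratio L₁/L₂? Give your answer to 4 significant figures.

d₁ = 1/p₁ = 1/0.07795″ = 12.829 pc; d₂ = 1/p₂ = 1/0.1769″ = 5.6529 pc.
M₁ = m₁ − 5 log₁₀ d₁ + 5 = 1.32 − 5.5410 + 5 = 0.7790.
M₂ = 1.54 − 3.7614 + 5 = 2.7786.
L₁/L₂ = 10^(0.4(M₂ − M₁)) = 10^(0.4 × 1.9996) = 10^0.79984 = 6.3072.

L₁/L₂ = 6.307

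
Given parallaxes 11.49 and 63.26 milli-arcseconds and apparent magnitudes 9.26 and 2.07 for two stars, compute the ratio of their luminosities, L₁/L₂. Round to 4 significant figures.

d₁ = 1/p₁ = 1/0.01149″ = 87.032 pc; d₂ = 1/p₂ = 1/0.06326″ = 15.808 pc.
M₁ = m₁ − 5 log₁₀ d₁ + 5 = 9.26 − 9.6984 + 5 = 4.5616.
M₂ = 2.07 − 5.9944 + 5 = 1.0756.
L₁/L₂ = 10^(0.4(M₂ − M₁)) = 10^(0.4 × (-3.4860)) = 10^(-1.39440) = 0.040327.

L₁/L₂ = 0.04033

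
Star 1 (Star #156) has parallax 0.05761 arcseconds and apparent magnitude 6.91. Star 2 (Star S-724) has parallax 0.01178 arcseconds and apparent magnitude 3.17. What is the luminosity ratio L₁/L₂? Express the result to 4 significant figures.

d₁ = 1/p₁ = 1/0.05761″ = 17.358 pc; d₂ = 1/p₂ = 1/0.01178″ = 84.89 pc.
M₁ = m₁ − 5 log₁₀ d₁ + 5 = 6.91 − 6.1975 + 5 = 5.7125.
M₂ = 3.17 − 9.6443 + 5 = -1.4743.
L₁/L₂ = 10^(0.4(M₂ − M₁)) = 10^(0.4 × (-7.1868)) = 10^(-2.87472) = 0.0013344.

L₁/L₂ = 0.001334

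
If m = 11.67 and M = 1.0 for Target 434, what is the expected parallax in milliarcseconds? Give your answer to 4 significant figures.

0.7345 mas

m − M = 11.67 − 1.0 = 10.67.
d = 10^((m−M)/5 + 1) = 10^3.134 = 1361.4 pc.
p = 1/d = 1/1361.4 = 0.00073454 arcsec = 0.73454 mas.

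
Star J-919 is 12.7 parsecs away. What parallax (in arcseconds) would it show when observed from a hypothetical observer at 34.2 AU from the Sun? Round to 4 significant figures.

2.693 arcsec

p (arcsec) = B (AU) / d (pc).
p = 34.2 / 12.7 = 2.6929 arcsec.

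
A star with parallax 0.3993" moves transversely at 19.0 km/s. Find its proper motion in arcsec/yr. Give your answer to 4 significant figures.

d = 1/p = 1/0.3993″ = 2.5044 pc.
μ = v_t / (4.74 d) = 19.0 / (4.74 × 2.5044) = 19.0 / 11.871 = 1.6005 ″/yr.

1.601 arcsec/yr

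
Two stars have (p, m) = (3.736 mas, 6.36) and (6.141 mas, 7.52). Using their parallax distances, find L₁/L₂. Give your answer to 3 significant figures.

d₁ = 1/p₁ = 1/0.003736″ = 267.67 pc; d₂ = 1/p₂ = 1/0.006141″ = 162.84 pc.
M₁ = m₁ − 5 log₁₀ d₁ + 5 = 6.36 − 12.1380 + 5 = -0.7780.
M₂ = 7.52 − 11.0588 + 5 = 1.4612.
L₁/L₂ = 10^(0.4(M₂ − M₁)) = 10^(0.4 × 2.2392) = 10^0.89568 = 7.8647.

L₁/L₂ = 7.86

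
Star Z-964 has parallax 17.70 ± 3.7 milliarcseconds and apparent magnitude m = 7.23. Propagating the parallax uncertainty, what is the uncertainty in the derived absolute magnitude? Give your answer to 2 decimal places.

M = m − 5 log₁₀ d + 5 = m + 5 log₁₀ p + 5, so ∂M/∂p = 5/(p ln 10).
σ_M = (5/ln 10) · (σ_p/p) = 2.1715 × 3.7/17.70 = 2.1715 × 0.20904 = 0.45393.

σ_M = 0.45 mag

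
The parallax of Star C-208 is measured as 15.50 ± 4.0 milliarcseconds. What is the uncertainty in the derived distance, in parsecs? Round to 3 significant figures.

d = 1/p, so σ_d = σ_p / p².
σ_d = 0.00400 / (0.01550)² = 0.00400 / 0.00024025 = 16.649 pc.

16.6 pc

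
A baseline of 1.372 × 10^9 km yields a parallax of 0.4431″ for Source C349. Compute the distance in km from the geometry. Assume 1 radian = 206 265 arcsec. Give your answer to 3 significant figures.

θ = 0.4431″ = 0.4431/206265 = 2.1482 × 10^-6 rad.
d = B/θ = (1.372 × 10^9) / (2.1482 × 10^-6) = 6.3867 × 10^14 km.

6.39 × 10^14 km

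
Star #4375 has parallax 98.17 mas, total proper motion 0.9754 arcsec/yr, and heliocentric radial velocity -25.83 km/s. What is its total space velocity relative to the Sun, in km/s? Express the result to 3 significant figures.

53.7 km/s

d = 1/p = 1/0.09817″ = 10.186 pc.
v_t = 4.740 μ d = 4.740 × 0.9754 × 10.186 = 47.094 km/s.
v = √(v_r² + v_t²) = √((-25.83)² + 47.094²) = √2885.03 = 53.712 km/s.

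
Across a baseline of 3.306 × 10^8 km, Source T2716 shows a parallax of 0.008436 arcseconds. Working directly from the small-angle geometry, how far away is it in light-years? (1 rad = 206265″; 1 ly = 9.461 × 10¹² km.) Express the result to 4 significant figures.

θ = 0.008436″ = 0.008436/206265 = 4.0899 × 10^-8 rad.
d = B/θ = (3.306 × 10^8) / (4.0899 × 10^-8) = 8.0833 × 10^15 km = (8.0833 × 10^15) / (9.461 × 10^12) ly = 854.38 ly.

854.4 ly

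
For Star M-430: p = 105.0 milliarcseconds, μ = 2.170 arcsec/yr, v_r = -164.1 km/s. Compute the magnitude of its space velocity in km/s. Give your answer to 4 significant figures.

d = 1/p = 1/0.1050″ = 9.5238 pc.
v_t = 4.740 μ d = 4.740 × 2.170 × 9.5238 = 97.96 km/s.
v = √(v_r² + v_t²) = √((-164.1)² + 97.96²) = √36525 = 191.12 km/s.

191.1 km/s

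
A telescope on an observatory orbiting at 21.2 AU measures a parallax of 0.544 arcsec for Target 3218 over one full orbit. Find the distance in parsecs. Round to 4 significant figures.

38.97 pc

With baseline B (in AU) and parallax p (in arcsec), d = B/p parsecs.
d = 21.2 / 0.544 = 38.971 pc.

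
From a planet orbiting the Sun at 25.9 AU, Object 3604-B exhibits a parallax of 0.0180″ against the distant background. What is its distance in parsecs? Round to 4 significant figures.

1439 pc

With baseline B (in AU) and parallax p (in arcsec), d = B/p parsecs.
d = 25.9 / 0.0180 = 1438.9 pc.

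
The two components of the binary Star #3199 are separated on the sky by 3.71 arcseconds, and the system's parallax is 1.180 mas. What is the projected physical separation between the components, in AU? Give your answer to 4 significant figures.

3144 AU

d = 1/p = 1/0.001180″ = 847.46 pc.
At distance d (pc), an angle of θ arcsec spans θ·d AU: s = 3.71 × 847.46 = 3144.1 AU.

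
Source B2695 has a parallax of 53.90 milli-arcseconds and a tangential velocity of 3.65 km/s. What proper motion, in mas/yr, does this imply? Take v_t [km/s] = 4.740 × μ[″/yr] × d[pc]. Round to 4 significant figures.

41.51 mas/yr

d = 1/p = 1/0.05390″ = 18.553 pc.
μ = v_t / (4.74 d) = 3.65 / (4.74 × 18.553) = 3.65 / 87.941 = 0.041505 ″/yr = 41.505 mas/yr.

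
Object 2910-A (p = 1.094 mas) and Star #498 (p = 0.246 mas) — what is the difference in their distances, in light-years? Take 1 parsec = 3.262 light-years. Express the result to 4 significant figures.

10280 ly

d_A = 1/0.001094″ = 914.08 pc; d_B = 1/0.0002460″ = 4065 pc.
|d_B − d_A| = |4065 − 914.08| = 3150.9 pc = 3150.9 × 3.262 ly = 10278 ly.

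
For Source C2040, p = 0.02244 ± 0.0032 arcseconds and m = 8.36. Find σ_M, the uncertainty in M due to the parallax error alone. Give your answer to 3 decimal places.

M = m − 5 log₁₀ d + 5 = m + 5 log₁₀ p + 5, so ∂M/∂p = 5/(p ln 10).
σ_M = (5/ln 10) · (σ_p/p) = 2.1715 × 0.0032/0.02244 = 2.1715 × 0.1426 = 0.30966.

σ_M = 0.310 mag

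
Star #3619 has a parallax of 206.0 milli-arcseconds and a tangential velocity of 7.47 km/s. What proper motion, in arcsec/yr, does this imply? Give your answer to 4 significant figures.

d = 1/p = 1/0.2060″ = 4.8544 pc.
μ = v_t / (4.74 d) = 7.47 / (4.74 × 4.8544) = 7.47 / 23.01 = 0.32464 ″/yr.

0.3246 arcsec/yr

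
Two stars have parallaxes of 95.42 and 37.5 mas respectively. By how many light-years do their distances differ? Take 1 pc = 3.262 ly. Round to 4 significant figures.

52.80 ly

d_A = 1/0.09542″ = 10.48 pc; d_B = 1/0.03750″ = 26.667 pc.
|d_B − d_A| = |26.667 − 10.48| = 16.187 pc = 16.187 × 3.262 ly = 52.802 ly.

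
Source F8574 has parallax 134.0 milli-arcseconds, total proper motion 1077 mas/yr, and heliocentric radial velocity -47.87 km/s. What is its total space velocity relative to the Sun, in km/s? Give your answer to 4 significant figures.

d = 1/p = 1/0.1340″ = 7.4627 pc.
μ = 1077 mas/yr = 1.077 ″/yr.
v_t = 4.740 μ d = 4.740 × 1.077 × 7.4627 = 38.097 km/s.
v = √(v_r² + v_t²) = √((-47.87)² + 38.097²) = √3742.92 = 61.179 km/s.

61.18 km/s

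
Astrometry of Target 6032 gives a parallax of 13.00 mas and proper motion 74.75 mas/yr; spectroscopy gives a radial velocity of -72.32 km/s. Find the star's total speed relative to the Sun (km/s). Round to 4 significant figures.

77.29 km/s

d = 1/p = 1/0.01300″ = 76.923 pc.
μ = 74.75 mas/yr = 0.07475 ″/yr.
v_t = 4.740 μ d = 4.740 × 0.07475 × 76.923 = 27.255 km/s.
v = √(v_r² + v_t²) = √((-72.32)² + 27.255²) = √5973.02 = 77.285 km/s.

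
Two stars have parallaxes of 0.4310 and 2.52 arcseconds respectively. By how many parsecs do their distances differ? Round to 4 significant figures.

1.923 pc

d_A = 1/0.4310″ = 2.3202 pc; d_B = 1/2.520″ = 0.39683 pc.
|d_B − d_A| = |0.39683 − 2.3202| = 1.9234 pc.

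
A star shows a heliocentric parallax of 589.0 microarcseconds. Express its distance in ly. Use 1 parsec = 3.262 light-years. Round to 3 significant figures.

p = 589.0 microarcseconds = 0.0005890 arcsec.
d = 1/p = 1/0.0005890 = 1697.8 pc.
In light-years: 1697.8 × 3.262 = 5538.2 ly.

5540 ly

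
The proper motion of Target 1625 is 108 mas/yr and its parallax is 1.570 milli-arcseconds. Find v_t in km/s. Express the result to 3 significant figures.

326 km/s

d = 1/p = 1/0.001570″ = 636.94 pc.
μ = 108 mas/yr = 0.108 ″/yr.
v_t = 4.74 × μ × d = 4.74 × 0.108 × 636.94 = 326.06 km/s.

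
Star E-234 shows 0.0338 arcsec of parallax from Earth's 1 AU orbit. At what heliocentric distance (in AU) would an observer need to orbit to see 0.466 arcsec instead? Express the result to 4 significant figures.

13.79 AU

Parallax scales linearly with baseline: p ∝ B, so B = p_target / p_Earth × 1 AU.
B = 0.466 / 0.0338 = 13.787 AU.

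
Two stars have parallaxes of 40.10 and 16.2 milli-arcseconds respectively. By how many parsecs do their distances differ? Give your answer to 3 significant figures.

36.8 pc

d_A = 1/0.04010″ = 24.938 pc; d_B = 1/0.01620″ = 61.728 pc.
|d_B − d_A| = |61.728 − 24.938| = 36.79 pc.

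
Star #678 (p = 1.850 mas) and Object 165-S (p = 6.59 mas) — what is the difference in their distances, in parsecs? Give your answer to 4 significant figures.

d_A = 1/0.001850″ = 540.54 pc; d_B = 1/0.006590″ = 151.75 pc.
|d_B − d_A| = |151.75 − 540.54| = 388.79 pc.

388.8 pc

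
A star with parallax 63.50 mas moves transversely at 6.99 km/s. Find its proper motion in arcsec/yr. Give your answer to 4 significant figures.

0.09364 arcsec/yr

d = 1/p = 1/0.06350″ = 15.748 pc.
μ = v_t / (4.74 d) = 6.99 / (4.74 × 15.748) = 6.99 / 74.646 = 0.093642 ″/yr.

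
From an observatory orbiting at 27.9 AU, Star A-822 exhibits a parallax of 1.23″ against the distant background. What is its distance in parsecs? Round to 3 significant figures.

22.7 pc

With baseline B (in AU) and parallax p (in arcsec), d = B/p parsecs.
d = 27.9 / 1.23 = 22.683 pc.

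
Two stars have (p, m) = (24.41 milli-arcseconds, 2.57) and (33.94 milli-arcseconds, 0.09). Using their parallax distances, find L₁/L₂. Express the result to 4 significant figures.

L₁/L₂ = 0.1969

d₁ = 1/p₁ = 1/0.02441″ = 40.967 pc; d₂ = 1/p₂ = 1/0.03394″ = 29.464 pc.
M₁ = m₁ − 5 log₁₀ d₁ + 5 = 2.57 − 8.0622 + 5 = -0.4922.
M₂ = 0.09 − 7.3465 + 5 = -2.2565.
L₁/L₂ = 10^(0.4(M₂ − M₁)) = 10^(0.4 × (-1.7643)) = 10^(-0.70572) = 0.19692.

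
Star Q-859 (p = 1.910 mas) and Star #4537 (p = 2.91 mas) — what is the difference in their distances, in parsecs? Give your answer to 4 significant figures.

d_A = 1/0.001910″ = 523.56 pc; d_B = 1/0.002910″ = 343.64 pc.
|d_B − d_A| = |343.64 − 523.56| = 179.92 pc.

179.9 pc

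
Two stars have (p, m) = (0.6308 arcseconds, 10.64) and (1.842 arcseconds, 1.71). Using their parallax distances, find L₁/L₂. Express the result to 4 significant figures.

d₁ = 1/p₁ = 1/0.6308″ = 1.5853 pc; d₂ = 1/p₂ = 1/1.842″ = 0.54289 pc.
M₁ = m₁ − 5 log₁₀ d₁ + 5 = 10.64 − 1.0006 + 5 = 14.6394.
M₂ = 1.71 − (-1.3264) + 5 = 8.0364.
L₁/L₂ = 10^(0.4(M₂ − M₁)) = 10^(0.4 × (-6.6030)) = 10^(-2.64120) = 0.0022845.

L₁/L₂ = 0.002285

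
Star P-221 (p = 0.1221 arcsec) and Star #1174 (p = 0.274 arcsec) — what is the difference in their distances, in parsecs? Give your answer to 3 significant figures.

4.54 pc

d_A = 1/0.1221″ = 8.19 pc; d_B = 1/0.2740″ = 3.6496 pc.
|d_B − d_A| = |3.6496 − 8.19| = 4.5404 pc.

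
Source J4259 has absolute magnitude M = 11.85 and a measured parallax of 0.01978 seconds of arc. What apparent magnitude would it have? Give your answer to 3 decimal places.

m = 15.369

d = 1/p = 1/0.01978″ = 50.556 pc.
m − M = 5 log₁₀ d − 5 = 5 log₁₀(50.556) − 5 = 8.5189 − 5 = 3.5189.
m = M + (m − M) = 11.85 + 3.5189 = 15.369.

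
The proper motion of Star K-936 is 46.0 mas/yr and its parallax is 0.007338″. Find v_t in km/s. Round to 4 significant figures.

d = 1/p = 1/0.007338″ = 136.28 pc.
μ = 46.0 mas/yr = 0.0460 ″/yr.
v_t = 4.74 × μ × d = 4.74 × 0.0460 × 136.28 = 29.714 km/s.

29.71 km/s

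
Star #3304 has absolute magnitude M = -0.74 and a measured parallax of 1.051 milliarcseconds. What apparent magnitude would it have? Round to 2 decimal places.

m = 9.15

d = 1/p = 1/0.001051″ = 951.47 pc.
m − M = 5 log₁₀ d − 5 = 5 log₁₀(951.47) − 5 = 14.8920 − 5 = 9.8920.
m = M + (m − M) = -0.74 + 9.8920 = 9.15.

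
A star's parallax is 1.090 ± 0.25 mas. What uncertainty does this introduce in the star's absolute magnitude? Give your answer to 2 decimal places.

σ_M = 0.50 mag

M = m − 5 log₁₀ d + 5 = m + 5 log₁₀ p + 5, so ∂M/∂p = 5/(p ln 10).
σ_M = (5/ln 10) · (σ_p/p) = 2.1715 × 0.25/1.090 = 2.1715 × 0.22936 = 0.49806.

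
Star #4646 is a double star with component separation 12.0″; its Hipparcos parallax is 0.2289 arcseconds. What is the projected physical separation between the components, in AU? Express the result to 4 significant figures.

52.42 AU

d = 1/p = 1/0.2289″ = 4.3687 pc.
At distance d (pc), an angle of θ arcsec spans θ·d AU: s = 12.0 × 4.3687 = 52.424 AU.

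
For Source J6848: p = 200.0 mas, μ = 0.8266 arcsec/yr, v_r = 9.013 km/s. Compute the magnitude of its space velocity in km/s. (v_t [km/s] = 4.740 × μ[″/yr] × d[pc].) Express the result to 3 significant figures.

21.6 km/s

d = 1/p = 1/0.2000″ = 5 pc.
v_t = 4.740 μ d = 4.740 × 0.8266 × 5 = 19.59 km/s.
v = √(v_r² + v_t²) = √(9.013² + 19.59²) = √465.002 = 21.564 km/s.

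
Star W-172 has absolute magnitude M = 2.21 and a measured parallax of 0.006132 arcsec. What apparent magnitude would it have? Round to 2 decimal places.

d = 1/p = 1/0.006132″ = 163.08 pc.
m − M = 5 log₁₀ d − 5 = 5 log₁₀(163.08) − 5 = 11.0620 − 5 = 6.0620.
m = M + (m − M) = 2.21 + 6.0620 = 8.27.

m = 8.27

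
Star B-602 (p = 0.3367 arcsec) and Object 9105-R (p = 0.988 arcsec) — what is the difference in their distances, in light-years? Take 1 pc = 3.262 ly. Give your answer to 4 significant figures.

d_A = 1/0.3367″ = 2.97 pc; d_B = 1/0.9880″ = 1.0121 pc.
|d_B − d_A| = |1.0121 − 2.97| = 1.9579 pc = 1.9579 × 3.262 ly = 6.3867 ly.

6.387 ly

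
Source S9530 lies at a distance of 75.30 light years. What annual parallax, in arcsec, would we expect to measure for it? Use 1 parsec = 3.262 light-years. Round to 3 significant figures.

d = 75.30 ly ÷ 3.262 = 23.084 pc.
p = 1/d = 1/23.084 = 0.04332 arcsec.

0.0433 arcsec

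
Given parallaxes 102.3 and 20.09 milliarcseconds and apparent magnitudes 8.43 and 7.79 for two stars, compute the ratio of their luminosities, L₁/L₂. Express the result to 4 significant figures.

L₁/L₂ = 0.02139

d₁ = 1/p₁ = 1/0.1023″ = 9.7752 pc; d₂ = 1/p₂ = 1/0.02009″ = 49.776 pc.
M₁ = m₁ − 5 log₁₀ d₁ + 5 = 8.43 − 4.9506 + 5 = 8.4794.
M₂ = 7.79 − 8.4851 + 5 = 4.3049.
L₁/L₂ = 10^(0.4(M₂ − M₁)) = 10^(0.4 × (-4.1745)) = 10^(-1.66980) = 0.021389.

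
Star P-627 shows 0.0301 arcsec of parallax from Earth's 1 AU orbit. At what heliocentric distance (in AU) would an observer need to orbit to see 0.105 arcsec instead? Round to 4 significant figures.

Parallax scales linearly with baseline: p ∝ B, so B = p_target / p_Earth × 1 AU.
B = 0.105 / 0.0301 = 3.4884 AU.

3.488 AU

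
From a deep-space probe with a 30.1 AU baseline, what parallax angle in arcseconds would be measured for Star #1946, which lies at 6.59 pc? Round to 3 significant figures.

4.57 arcsec

p (arcsec) = B (AU) / d (pc).
p = 30.1 / 6.59 = 4.5675 arcsec.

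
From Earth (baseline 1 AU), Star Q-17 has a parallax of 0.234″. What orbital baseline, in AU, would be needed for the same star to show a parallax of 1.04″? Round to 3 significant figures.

4.44 AU

Parallax scales linearly with baseline: p ∝ B, so B = p_target / p_Earth × 1 AU.
B = 1.04 / 0.234 = 4.4444 AU.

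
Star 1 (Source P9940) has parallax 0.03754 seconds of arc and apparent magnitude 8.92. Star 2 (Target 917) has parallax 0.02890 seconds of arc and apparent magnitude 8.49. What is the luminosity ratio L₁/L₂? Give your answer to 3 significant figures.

L₁/L₂ = 0.399

d₁ = 1/p₁ = 1/0.03754″ = 26.638 pc; d₂ = 1/p₂ = 1/0.02890″ = 34.602 pc.
M₁ = m₁ − 5 log₁₀ d₁ + 5 = 8.92 − 7.1275 + 5 = 6.7925.
M₂ = 8.49 − 7.6955 + 5 = 5.7945.
L₁/L₂ = 10^(0.4(M₂ − M₁)) = 10^(0.4 × (-0.9980)) = 10^(-0.39920) = 0.39884.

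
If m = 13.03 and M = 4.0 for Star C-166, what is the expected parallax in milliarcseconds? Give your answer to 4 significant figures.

1.563 mas

m − M = 13.03 − 4.0 = 9.03.
d = 10^((m−M)/5 + 1) = 10^2.806 = 639.73 pc.
p = 1/d = 1/639.73 = 0.0015632 arcsec = 1.5632 mas.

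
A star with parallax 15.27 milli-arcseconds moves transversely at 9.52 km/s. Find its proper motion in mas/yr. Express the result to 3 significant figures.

d = 1/p = 1/0.01527″ = 65.488 pc.
μ = v_t / (4.74 d) = 9.52 / (4.74 × 65.488) = 9.52 / 310.41 = 0.030669 ″/yr = 30.669 mas/yr.

30.7 mas/yr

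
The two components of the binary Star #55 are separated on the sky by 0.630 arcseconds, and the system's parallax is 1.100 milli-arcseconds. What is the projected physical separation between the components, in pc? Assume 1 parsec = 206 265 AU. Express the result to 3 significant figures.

0.00278 pc

d = 1/p = 1/0.001100″ = 909.09 pc.
At distance d (pc), an angle of θ arcsec spans θ·d AU: s = 0.630 × 909.09 = 572.73 AU.
= 572.73 / 206265 = 0.0027767 pc.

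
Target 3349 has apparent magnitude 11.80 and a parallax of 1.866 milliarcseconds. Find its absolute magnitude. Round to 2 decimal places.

d = 1/p = 1/0.001866″ = 535.91 pc.
m − M = 5 log₁₀(535.91) − 5 = 13.6455 − 5 = 8.6455.
M = m − (m − M) = 11.80 − 8.6455 = 3.15.

M = 3.15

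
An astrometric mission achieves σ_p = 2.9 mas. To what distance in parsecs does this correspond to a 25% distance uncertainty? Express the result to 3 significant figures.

86.2 pc

σ_d/d = σ_p/p, so the condition is σ_p/p ≤ 0.25, i.e. p ≥ σ_p/0.25.
p_min = 2.9/0.25 = 11.6 mas = 0.0116 arcsec.
d_max = 1/p_min = 1/0.0116 = 86.207 pc.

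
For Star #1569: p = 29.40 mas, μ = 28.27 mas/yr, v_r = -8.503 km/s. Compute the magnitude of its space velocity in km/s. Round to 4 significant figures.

9.648 km/s

d = 1/p = 1/0.02940″ = 34.014 pc.
μ = 28.27 mas/yr = 0.02827 ″/yr.
v_t = 4.740 μ d = 4.740 × 0.02827 × 34.014 = 4.5579 km/s.
v = √(v_r² + v_t²) = √((-8.503)² + 4.5579²) = √93.0755 = 9.6476 km/s.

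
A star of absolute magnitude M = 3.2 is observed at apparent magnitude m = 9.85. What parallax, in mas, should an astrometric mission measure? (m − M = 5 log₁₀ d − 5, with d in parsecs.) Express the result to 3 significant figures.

4.68 mas

m − M = 9.85 − 3.2 = 6.65.
d = 10^((m−M)/5 + 1) = 10^2.330 = 213.8 pc.
p = 1/d = 1/213.8 = 0.0046773 arcsec = 4.6773 mas.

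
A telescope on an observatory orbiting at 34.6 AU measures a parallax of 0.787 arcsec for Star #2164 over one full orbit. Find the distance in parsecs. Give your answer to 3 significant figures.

44.0 pc

With baseline B (in AU) and parallax p (in arcsec), d = B/p parsecs.
d = 34.6 / 0.787 = 43.964 pc.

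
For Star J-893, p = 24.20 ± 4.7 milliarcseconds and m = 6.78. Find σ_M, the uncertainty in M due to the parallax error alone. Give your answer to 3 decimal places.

M = m − 5 log₁₀ d + 5 = m + 5 log₁₀ p + 5, so ∂M/∂p = 5/(p ln 10).
σ_M = (5/ln 10) · (σ_p/p) = 2.1715 × 4.7/24.20 = 2.1715 × 0.19421 = 0.42173.

σ_M = 0.422 mag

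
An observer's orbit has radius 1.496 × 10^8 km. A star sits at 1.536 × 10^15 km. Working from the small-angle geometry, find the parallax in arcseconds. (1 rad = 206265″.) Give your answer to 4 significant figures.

θ ≈ B/d = (1.496 × 10^8) / (1.536 × 10^15) = 9.7396 × 10^-8 rad.
In arcseconds: 9.7396 × 10^-8 × 206265 = 0.020089″.

0.02009 arcsec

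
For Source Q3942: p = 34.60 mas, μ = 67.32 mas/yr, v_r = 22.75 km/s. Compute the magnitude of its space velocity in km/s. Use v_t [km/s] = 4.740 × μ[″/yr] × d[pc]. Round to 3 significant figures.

24.5 km/s

d = 1/p = 1/0.03460″ = 28.902 pc.
μ = 67.32 mas/yr = 0.06732 ″/yr.
v_t = 4.740 μ d = 4.740 × 0.06732 × 28.902 = 9.2225 km/s.
v = √(v_r² + v_t²) = √(22.75² + 9.2225²) = √602.617 = 24.548 km/s.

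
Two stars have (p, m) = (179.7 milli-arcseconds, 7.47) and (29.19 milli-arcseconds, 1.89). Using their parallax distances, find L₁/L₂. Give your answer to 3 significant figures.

d₁ = 1/p₁ = 1/0.1797″ = 5.5648 pc; d₂ = 1/p₂ = 1/0.02919″ = 34.258 pc.
M₁ = m₁ − 5 log₁₀ d₁ + 5 = 7.47 − 3.7272 + 5 = 8.7428.
M₂ = 1.89 − 7.6738 + 5 = -0.7838.
L₁/L₂ = 10^(0.4(M₂ − M₁)) = 10^(0.4 × (-9.5266)) = 10^(-3.81064) = 0.00015465.

L₁/L₂ = 0.000155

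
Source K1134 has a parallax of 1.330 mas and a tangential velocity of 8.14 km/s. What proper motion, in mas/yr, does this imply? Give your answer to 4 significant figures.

2.284 mas/yr

d = 1/p = 1/0.001330″ = 751.88 pc.
μ = v_t / (4.74 d) = 8.14 / (4.74 × 751.88) = 8.14 / 3563.9 = 0.002284 ″/yr = 2.284 mas/yr.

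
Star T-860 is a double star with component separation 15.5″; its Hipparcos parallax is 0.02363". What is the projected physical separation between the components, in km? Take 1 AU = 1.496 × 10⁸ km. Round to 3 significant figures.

9.81 × 10^10 km

d = 1/p = 1/0.02363″ = 42.319 pc.
At distance d (pc), an angle of θ arcsec spans θ·d AU: s = 15.5 × 42.319 = 655.94 AU.
= 655.94 × 1.496 × 10⁸ km = 9.8129 × 10^10 km.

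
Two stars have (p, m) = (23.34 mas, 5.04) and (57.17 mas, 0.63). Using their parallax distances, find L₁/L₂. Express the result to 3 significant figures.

d₁ = 1/p₁ = 1/0.02334″ = 42.845 pc; d₂ = 1/p₂ = 1/0.05717″ = 17.492 pc.
M₁ = m₁ − 5 log₁₀ d₁ + 5 = 5.04 − 8.1595 + 5 = 1.8805.
M₂ = 0.63 − 6.2142 + 5 = -0.5842.
L₁/L₂ = 10^(0.4(M₂ − M₁)) = 10^(0.4 × (-2.4647)) = 10^(-0.98588) = 0.1033.

L₁/L₂ = 0.103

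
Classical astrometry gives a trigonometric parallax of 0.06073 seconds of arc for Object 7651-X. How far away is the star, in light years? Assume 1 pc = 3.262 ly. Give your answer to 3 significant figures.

53.7 light years

d = 1/p = 1/0.06073 = 16.466 pc.
In light-years: 16.466 × 3.262 = 53.712 ly.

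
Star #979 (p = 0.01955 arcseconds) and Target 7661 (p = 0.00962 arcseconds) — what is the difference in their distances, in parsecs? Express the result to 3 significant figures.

52.8 pc

d_A = 1/0.01955″ = 51.151 pc; d_B = 1/0.009620″ = 103.95 pc.
|d_B − d_A| = |103.95 − 51.151| = 52.799 pc.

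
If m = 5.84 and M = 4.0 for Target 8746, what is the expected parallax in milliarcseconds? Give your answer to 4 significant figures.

m − M = 5.84 − 4.0 = 1.84.
d = 10^((m−M)/5 + 1) = 10^1.368 = 23.335 pc.
p = 1/d = 1/23.335 = 0.042854 arcsec = 42.854 mas.

42.85 mas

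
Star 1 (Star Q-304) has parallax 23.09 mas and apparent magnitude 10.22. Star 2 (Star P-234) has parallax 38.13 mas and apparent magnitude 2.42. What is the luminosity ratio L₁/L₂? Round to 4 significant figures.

L₁/L₂ = 0.002069

d₁ = 1/p₁ = 1/0.02309″ = 43.309 pc; d₂ = 1/p₂ = 1/0.03813″ = 26.226 pc.
M₁ = m₁ − 5 log₁₀ d₁ + 5 = 10.22 − 8.1829 + 5 = 7.0371.
M₂ = 2.42 − 7.0937 + 5 = 0.3263.
L₁/L₂ = 10^(0.4(M₂ − M₁)) = 10^(0.4 × (-6.7108)) = 10^(-2.68432) = 0.0020686.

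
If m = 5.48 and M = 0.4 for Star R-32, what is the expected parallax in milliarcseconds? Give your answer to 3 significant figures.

m − M = 5.48 − 0.4 = 5.08.
d = 10^((m−M)/5 + 1) = 10^2.016 = 103.75 pc.
p = 1/d = 1/103.75 = 0.0096386 arcsec = 9.6386 mas.

9.64 mas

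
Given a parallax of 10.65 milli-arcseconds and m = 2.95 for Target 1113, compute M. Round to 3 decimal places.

d = 1/p = 1/0.01065″ = 93.897 pc.
m − M = 5 log₁₀(93.897) − 5 = 9.8633 − 5 = 4.8633.
M = m − (m − M) = 2.95 − 4.8633 = -1.913.

M = -1.913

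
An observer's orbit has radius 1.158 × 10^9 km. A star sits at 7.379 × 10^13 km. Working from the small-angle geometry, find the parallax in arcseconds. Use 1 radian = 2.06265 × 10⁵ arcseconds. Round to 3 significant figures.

3.24 arcsec

θ ≈ B/d = (1.158 × 10^9) / (7.379 × 10^13) = 1.5693 × 10^-5 rad.
In arcseconds: 1.5693 × 10^-5 × 206265 = 3.2369″.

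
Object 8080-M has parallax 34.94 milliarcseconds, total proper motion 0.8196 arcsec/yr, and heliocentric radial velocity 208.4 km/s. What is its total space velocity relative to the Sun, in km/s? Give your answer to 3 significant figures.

d = 1/p = 1/0.03494″ = 28.62 pc.
v_t = 4.740 μ d = 4.740 × 0.8196 × 28.62 = 111.19 km/s.
v = √(v_r² + v_t²) = √(208.4² + 111.19²) = √55793.8 = 236.21 km/s.

236 km/s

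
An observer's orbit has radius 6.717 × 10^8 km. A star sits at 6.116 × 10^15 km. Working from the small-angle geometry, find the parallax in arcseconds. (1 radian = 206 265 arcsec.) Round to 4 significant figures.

0.02265 arcsec

θ ≈ B/d = (6.717 × 10^8) / (6.116 × 10^15) = 1.0983 × 10^-7 rad.
In arcseconds: 1.0983 × 10^-7 × 206265 = 0.022654″.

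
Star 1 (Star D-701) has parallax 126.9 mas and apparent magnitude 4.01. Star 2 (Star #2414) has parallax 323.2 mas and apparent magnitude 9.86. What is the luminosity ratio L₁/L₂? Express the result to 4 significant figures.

L₁/L₂ = 1419

d₁ = 1/p₁ = 1/0.1269″ = 7.8802 pc; d₂ = 1/p₂ = 1/0.3232″ = 3.0941 pc.
M₁ = m₁ − 5 log₁₀ d₁ + 5 = 4.01 − 4.4827 + 5 = 4.5273.
M₂ = 9.86 − 2.4527 + 5 = 12.4073.
L₁/L₂ = 10^(0.4(M₂ − M₁)) = 10^(0.4 × 7.8800) = 10^3.15200 = 1419.1.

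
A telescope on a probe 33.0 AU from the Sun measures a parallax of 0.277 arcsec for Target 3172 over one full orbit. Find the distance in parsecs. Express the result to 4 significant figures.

With baseline B (in AU) and parallax p (in arcsec), d = B/p parsecs.
d = 33.0 / 0.277 = 119.13 pc.

119.1 pc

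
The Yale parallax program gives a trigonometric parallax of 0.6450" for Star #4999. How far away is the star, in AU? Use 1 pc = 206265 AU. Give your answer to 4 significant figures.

319800 AU

d = 1/p = 1/0.6450 = 1.5504 pc.
In AU: 1.5504 × 206265 = 3.1979 × 10^5 AU.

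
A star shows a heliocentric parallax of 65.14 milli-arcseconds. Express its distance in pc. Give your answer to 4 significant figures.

15.35 pc

p = 65.14 milli-arcseconds = 0.06514 arcsec.
d = 1/p = 1/0.06514 = 15.352 pc.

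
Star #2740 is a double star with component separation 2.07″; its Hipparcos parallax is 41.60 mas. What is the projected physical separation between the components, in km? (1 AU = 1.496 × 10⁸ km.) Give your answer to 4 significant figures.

7.444 × 10^9 km

d = 1/p = 1/0.04160″ = 24.038 pc.
At distance d (pc), an angle of θ arcsec spans θ·d AU: s = 2.07 × 24.038 = 49.759 AU.
= 49.759 × 1.496 × 10⁸ km = 7.4439 × 10^9 km.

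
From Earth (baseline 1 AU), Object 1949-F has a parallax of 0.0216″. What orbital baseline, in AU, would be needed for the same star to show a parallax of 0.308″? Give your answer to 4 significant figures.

14.26 AU

Parallax scales linearly with baseline: p ∝ B, so B = p_target / p_Earth × 1 AU.
B = 0.308 / 0.0216 = 14.259 AU.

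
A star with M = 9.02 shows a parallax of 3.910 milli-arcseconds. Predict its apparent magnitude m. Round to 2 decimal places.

d = 1/p = 1/0.003910″ = 255.75 pc.
m − M = 5 log₁₀ d − 5 = 5 log₁₀(255.75) − 5 = 12.0391 − 5 = 7.0391.
m = M + (m − M) = 9.02 + 7.0391 = 16.06.

m = 16.06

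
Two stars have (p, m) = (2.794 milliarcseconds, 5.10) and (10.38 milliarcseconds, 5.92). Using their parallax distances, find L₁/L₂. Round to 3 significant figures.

d₁ = 1/p₁ = 1/0.002794″ = 357.91 pc; d₂ = 1/p₂ = 1/0.01038″ = 96.339 pc.
M₁ = m₁ − 5 log₁₀ d₁ + 5 = 5.10 − 12.7689 + 5 = -2.6689.
M₂ = 5.92 − 9.9190 + 5 = 1.0010.
L₁/L₂ = 10^(0.4(M₂ − M₁)) = 10^(0.4 × 3.6699) = 10^1.46796 = 29.374.

L₁/L₂ = 29.4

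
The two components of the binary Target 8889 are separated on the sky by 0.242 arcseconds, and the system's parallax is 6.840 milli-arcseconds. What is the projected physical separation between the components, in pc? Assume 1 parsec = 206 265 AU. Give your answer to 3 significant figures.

0.000172 pc

d = 1/p = 1/0.006840″ = 146.2 pc.
At distance d (pc), an angle of θ arcsec spans θ·d AU: s = 0.242 × 146.2 = 35.38 AU.
= 35.38 / 206265 = 0.00017153 pc.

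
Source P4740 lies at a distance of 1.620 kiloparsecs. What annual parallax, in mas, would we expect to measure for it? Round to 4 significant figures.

0.6173 mas

d = 1.620 kpc = 1620 pc.
p = 1/d = 1/1620 = 0.00061728 arcsec.
= 0.00061728 × 1000 = 0.61728 mas.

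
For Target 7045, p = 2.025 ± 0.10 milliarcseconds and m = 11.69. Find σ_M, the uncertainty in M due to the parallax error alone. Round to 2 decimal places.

M = m − 5 log₁₀ d + 5 = m + 5 log₁₀ p + 5, so ∂M/∂p = 5/(p ln 10).
σ_M = (5/ln 10) · (σ_p/p) = 2.1715 × 0.10/2.025 = 2.1715 × 0.049383 = 0.10724.

σ_M = 0.11 mag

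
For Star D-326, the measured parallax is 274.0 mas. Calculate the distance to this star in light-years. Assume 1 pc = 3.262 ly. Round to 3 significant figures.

p = 274.0 mas = 0.2740 arcsec.
d = 1/p = 1/0.2740 = 3.6496 pc.
In light-years: 3.6496 × 3.262 = 11.905 ly.

11.9 light years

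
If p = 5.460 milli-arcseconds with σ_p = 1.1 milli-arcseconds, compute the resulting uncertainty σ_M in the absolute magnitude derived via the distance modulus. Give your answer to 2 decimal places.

σ_M = 0.44 mag

M = m − 5 log₁₀ d + 5 = m + 5 log₁₀ p + 5, so ∂M/∂p = 5/(p ln 10).
σ_M = (5/ln 10) · (σ_p/p) = 2.1715 × 1.1/5.460 = 2.1715 × 0.20147 = 0.43749.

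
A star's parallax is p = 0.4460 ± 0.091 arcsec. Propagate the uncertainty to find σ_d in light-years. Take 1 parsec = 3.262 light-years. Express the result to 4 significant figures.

d = 1/p, so σ_d = σ_p / p².
σ_d = 0.0910 / (0.4460)² = 0.0910 / 0.19892 = 0.45747 pc = 0.45747 × 3.262 ly = 1.4923 ly.

1.492 ly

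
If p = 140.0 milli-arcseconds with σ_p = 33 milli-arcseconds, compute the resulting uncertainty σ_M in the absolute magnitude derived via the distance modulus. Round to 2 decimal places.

σ_M = 0.51 mag

M = m − 5 log₁₀ d + 5 = m + 5 log₁₀ p + 5, so ∂M/∂p = 5/(p ln 10).
σ_M = (5/ln 10) · (σ_p/p) = 2.1715 × 33/140.0 = 2.1715 × 0.23571 = 0.51184.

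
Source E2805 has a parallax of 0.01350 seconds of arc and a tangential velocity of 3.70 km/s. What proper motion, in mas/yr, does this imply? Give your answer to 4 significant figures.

d = 1/p = 1/0.01350″ = 74.074 pc.
μ = v_t / (4.74 d) = 3.70 / (4.74 × 74.074) = 3.70 / 351.11 = 0.010538 ″/yr = 10.538 mas/yr.

10.54 mas/yr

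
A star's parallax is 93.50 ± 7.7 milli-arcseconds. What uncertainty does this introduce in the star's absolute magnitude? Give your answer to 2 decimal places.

M = m − 5 log₁₀ d + 5 = m + 5 log₁₀ p + 5, so ∂M/∂p = 5/(p ln 10).
σ_M = (5/ln 10) · (σ_p/p) = 2.1715 × 7.7/93.50 = 2.1715 × 0.082353 = 0.17883.

σ_M = 0.18 mag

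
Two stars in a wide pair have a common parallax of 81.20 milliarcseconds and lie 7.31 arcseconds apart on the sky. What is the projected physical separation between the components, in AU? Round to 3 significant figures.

d = 1/p = 1/0.08120″ = 12.315 pc.
At distance d (pc), an angle of θ arcsec spans θ·d AU: s = 7.31 × 12.315 = 90.023 AU.

90.0 AU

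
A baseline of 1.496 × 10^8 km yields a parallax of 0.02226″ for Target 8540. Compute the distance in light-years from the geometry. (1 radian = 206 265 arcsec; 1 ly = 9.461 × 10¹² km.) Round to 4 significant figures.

146.5 ly

θ = 0.02226″ = 0.02226/206265 = 1.0792 × 10^-7 rad.
d = B/θ = (1.496 × 10^8) / (1.0792 × 10^-7) = 1.3862 × 10^15 km = (1.3862 × 10^15) / (9.461 × 10^12) ly = 146.52 ly.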